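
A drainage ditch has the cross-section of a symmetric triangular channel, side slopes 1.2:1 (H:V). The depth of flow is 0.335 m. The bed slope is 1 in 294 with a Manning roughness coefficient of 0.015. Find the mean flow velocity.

For a triangular section with side slope z = 1.2: A = zy² = 1.2×0.335² = 0.1347 m²; P = 2y√(1+z²) = 2×0.335×1.562 = 1.047 m.
Hydraulic radius R = A/P = 0.1347/1.047 = 0.1287 m.
From Manning's equation, V = (1/n) R^(2/3) S^(1/2) = (1/0.015) × 0.1287^(2/3) × 0.003401^(1/2) = 0.991 m/s.

V = 0.991 m/s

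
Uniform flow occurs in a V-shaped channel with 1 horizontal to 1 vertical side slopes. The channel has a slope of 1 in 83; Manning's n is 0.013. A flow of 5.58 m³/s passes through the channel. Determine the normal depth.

y_n = 1.11 m

Manning's equation rearranged: A R^(2/3) = nQ / (1·√S) = 0.013 × 5.58 / (√0.01205) = 0.6609.
At y = 0.798 m: A R^(2/3) = 0.2739 — too small.
At y = 1.23 m: A R^(2/3) = 0.8684 — too large.
At y = 1.11 m: A R^(2/3) = 0.6604 — ≈ 0.6609.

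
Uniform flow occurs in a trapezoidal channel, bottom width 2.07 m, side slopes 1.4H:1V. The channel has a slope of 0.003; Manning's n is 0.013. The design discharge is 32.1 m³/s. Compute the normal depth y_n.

Manning's equation rearranged: A R^(2/3) = nQ / (1·√S) = 0.013 × 32.1 / (√0.003) = 7.619.
At y = 1.95 m: A R^(2/3) = 9.768 — over.
At y = 1.27 m: A R^(2/3) = 4.066 — short.
At y = 1.73 m: A R^(2/3) = 7.608 — ≈ 7.619.

y_n = 1.73 m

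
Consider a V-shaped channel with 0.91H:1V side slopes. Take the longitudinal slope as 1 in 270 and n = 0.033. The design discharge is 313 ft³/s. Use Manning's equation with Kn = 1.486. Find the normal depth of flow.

Manning's equation rearranged: A R^(2/3) = nQ / (1.486·√S) = 0.033 × 313 / (1.486 × √0.003704) = 114.2.
Try y = 10 ft: A R^(2/3) = 204.4 — high.
Try y = 6.09 ft: A R^(2/3) = 54.45 — low.
Try y = 8.04 ft: A R^(2/3) = 114.2 — ≈ 114.2.

y_n = 8.04 ft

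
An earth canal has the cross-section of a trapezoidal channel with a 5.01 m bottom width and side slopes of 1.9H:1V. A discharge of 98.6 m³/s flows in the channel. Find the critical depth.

At critical depth, Q² T / (g A³) = 1, i.e. A³/T = Q²/g = 98.6²/9.81 = 991.
Try y = 2.87 m: A³/T = 1701 — over.
Try y = 1.94 m: A³/T = 387.8 — short.
Try y = 2.49 m: A³/T = 986 — matches.

y_c = 2.49 m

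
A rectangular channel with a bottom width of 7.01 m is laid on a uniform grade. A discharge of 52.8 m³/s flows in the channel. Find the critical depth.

y_c = 1.79 m

For a rectangular channel, critical depth y_c = (q²/g)^(1/3) where q = Q/b = 52.8/7.01 = 7.532 m²/s.
So y_c = (7.532²/9.81)^(1/3) = 1.79 m.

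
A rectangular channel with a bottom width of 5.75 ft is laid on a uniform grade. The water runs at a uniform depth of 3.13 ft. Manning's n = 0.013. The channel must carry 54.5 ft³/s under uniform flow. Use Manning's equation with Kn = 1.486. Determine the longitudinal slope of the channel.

S = 0.000409

Flow area A = b·y = 5.75 × 3.13 = 18 ft². Wetted perimeter P = b + 2y = 5.75 + 2×3.13 = 12.01 ft.
Hydraulic radius R = A/P = 18/12.01 = 1.499 ft.
From Manning's equation, S = [nQ / (1.486 A R^(2/3))]² = [0.013 × 54.5 / (1.486 × 18 × 1.499^(2/3))]² = 0.000409.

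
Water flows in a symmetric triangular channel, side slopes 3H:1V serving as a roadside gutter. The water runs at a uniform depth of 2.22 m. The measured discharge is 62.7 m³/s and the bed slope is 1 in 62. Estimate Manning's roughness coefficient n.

For a triangular section with side slope z = 3: A = zy² = 3×2.22² = 14.79 m²; P = 2y√(1+z²) = 2×2.22×3.162 = 14.04 m.
Hydraulic radius R = A/P = 14.79/14.04 = 1.053 m.
Rearranging Manning's equation: n = (1/Q) A R^(2/3) S^(1/2) = (1/62.7) × 14.79 × 1.053^(2/3) × √0.01613 = 0.031.

n = 0.031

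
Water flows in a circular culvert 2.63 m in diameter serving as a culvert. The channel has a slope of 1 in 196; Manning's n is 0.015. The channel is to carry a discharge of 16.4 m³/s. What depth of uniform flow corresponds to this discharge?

Manning's equation rearranged: A R^(2/3) = nQ / (1·√S) = 0.015 × 16.4 / (√0.005102) = 3.444.
Try y = 1.35 m: A R^(2/3) = 2.147 — low.
Try y = 2.35 m: A R^(2/3) = 4.364 — high.
Try y = 1.84 m: A R^(2/3) = 3.437 — ≈ 3.444.

y_n = 1.84 m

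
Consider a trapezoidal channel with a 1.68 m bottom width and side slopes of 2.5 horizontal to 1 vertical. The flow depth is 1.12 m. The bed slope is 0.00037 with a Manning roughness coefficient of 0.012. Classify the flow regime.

With bottom width b = 1.68 m and side slope z = 2.5: A = (b + zy)y = (1.68 + 2.5×1.12)×1.12 = 5.018 m²; P = b + 2y√(1+z²) = 1.68 + 2×1.12×2.693 = 7.711 m.
Hydraulic radius R = A/P = 5.018/7.711 = 0.6507 m.
V = (1/n) R^(2/3) √S = (1/0.012) × 0.6507^(2/3) × √0.00037 = 1.204 m/s. Hydraulic depth D_h = A/T = 5.018/7.28 = 0.6892 m.
Froude number Fr = V/√(g·D_h) = 1.204/√(9.81×0.6892) = 0.463, which is less than 1, so the flow is subcritical.

subcritical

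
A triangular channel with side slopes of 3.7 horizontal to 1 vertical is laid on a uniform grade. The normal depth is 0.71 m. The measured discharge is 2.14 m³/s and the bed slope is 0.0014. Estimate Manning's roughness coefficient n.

For a triangular section with side slope z = 3.7: A = zy² = 3.7×0.71² = 1.865 m²; P = 2y√(1+z²) = 2×0.71×3.833 = 5.443 m.
Hydraulic radius R = A/P = 1.865/5.443 = 0.3427 m.
Rearranging Manning's equation: n = (1/Q) A R^(2/3) S^(1/2) = (1/2.14) × 1.865 × 0.3427^(2/3) × √0.0014 = 0.016.

n = 0.016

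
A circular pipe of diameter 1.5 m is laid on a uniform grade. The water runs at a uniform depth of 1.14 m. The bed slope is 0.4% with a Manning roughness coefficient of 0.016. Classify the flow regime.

For a circular section of diameter D = 1.5 m at depth y = 1.14 m, the central angle is θ = 2 arccos(1 − 2y/D) = 4.235 rad. Then A = (D²/8)(θ − sin θ) = 1.441 m² and P = Dθ/2 = 3.176 m.
Hydraulic radius R = A/P = 1.441/3.176 = 0.4537 m.
V = (1/n) R^(2/3) √S = (1/0.016) × 0.4537^(2/3) × √0.004 = 2.334 m/s. Hydraulic depth D_h = A/T = 1.441/1.281 = 1.125 m.
Froude number Fr = V/√(g·D_h) = 2.334/√(9.81×1.125) = 0.703, which is less than 1, so the flow is subcritical.

subcritical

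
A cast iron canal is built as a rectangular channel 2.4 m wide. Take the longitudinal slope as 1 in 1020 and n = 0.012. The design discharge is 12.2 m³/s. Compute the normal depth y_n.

Manning's equation rearranged: A R^(2/3) = nQ / (1·√S) = 0.012 × 12.2 / (√0.0009804) = 4.676.
Try y = 2 m: A R^(2/3) = 3.962 — too small.
Try y = 2.81 m: A R^(2/3) = 6.008 — too large.
Try y = 2.29 m: A R^(2/3) = 4.686 — ≈ 4.676.

y_n = 2.29 m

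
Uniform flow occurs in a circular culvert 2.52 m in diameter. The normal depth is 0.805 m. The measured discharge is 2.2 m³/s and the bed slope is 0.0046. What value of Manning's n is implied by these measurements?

n = 0.025

For a circular section of diameter D = 2.52 m at depth y = 0.805 m, the central angle is θ = 2 arccos(1 − 2y/D) = 2.403 rad. Then A = (D²/8)(θ − sin θ) = 1.373 m² and P = Dθ/2 = 3.027 m.
Hydraulic radius R = A/P = 1.373/3.027 = 0.4534 m.
Rearranging Manning's equation: n = (1/Q) A R^(2/3) S^(1/2) = (1/2.2) × 1.373 × 0.4534^(2/3) × √0.0046 = 0.025.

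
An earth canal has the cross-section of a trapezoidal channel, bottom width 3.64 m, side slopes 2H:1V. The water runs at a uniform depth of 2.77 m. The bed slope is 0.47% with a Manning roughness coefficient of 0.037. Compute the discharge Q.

With bottom width b = 3.64 m and side slope z = 2: A = (b + zy)y = (3.64 + 2×2.77)×2.77 = 25.43 m²; P = b + 2y√(1+z²) = 3.64 + 2×2.77×2.236 = 16.03 m.
Hydraulic radius R = A/P = 25.43/16.03 = 1.587 m.
Manning's equation: Q = (1/n) A R^(2/3) S^(1/2) = (1/0.037) × 25.43 × 1.587^(2/3) × 0.0047^(1/2) = 64.1 m³/s.

Q = 64.1 m³/s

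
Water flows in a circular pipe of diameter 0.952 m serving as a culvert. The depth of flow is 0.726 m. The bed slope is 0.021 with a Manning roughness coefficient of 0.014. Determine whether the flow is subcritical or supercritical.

supercritical

For a circular section of diameter D = 0.952 m at depth y = 0.726 m, the central angle is θ = 2 arccos(1 − 2y/D) = 4.248 rad. Then A = (D²/8)(θ − sin θ) = 0.5825 m² and P = Dθ/2 = 2.022 m.
Hydraulic radius R = A/P = 0.5825/2.022 = 0.2881 m.
V = (1/n) R^(2/3) √S = (1/0.014) × 0.2881^(2/3) × √0.021 = 4.515 m/s. Hydraulic depth D_h = A/T = 0.5825/0.8101 = 0.719 m.
Froude number Fr = V/√(g·D_h) = 4.515/√(9.81×0.719) = 1.7, which is greater than 1, so the flow is supercritical.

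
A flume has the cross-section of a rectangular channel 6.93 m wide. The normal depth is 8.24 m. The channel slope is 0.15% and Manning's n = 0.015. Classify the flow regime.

Flow area A = b·y = 6.93 × 8.24 = 57.1 m². Wetted perimeter P = b + 2y = 6.93 + 2×8.24 = 23.41 m.
Hydraulic radius R = A/P = 57.1/23.41 = 2.439 m.
V = (1/n) R^(2/3) √S = (1/0.015) × 2.439^(2/3) × √0.0015 = 4.679 m/s. Hydraulic depth D_h = A/T = 57.1/6.93 = 8.24 m.
Froude number Fr = V/√(g·D_h) = 4.679/√(9.81×8.24) = 0.52, which is less than 1, so the flow is subcritical.

subcritical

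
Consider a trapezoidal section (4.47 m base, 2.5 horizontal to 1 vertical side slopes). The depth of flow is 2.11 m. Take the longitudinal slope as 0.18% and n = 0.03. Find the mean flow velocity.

V = 1.68 m/s

With bottom width b = 4.47 m and side slope z = 2.5: A = (b + zy)y = (4.47 + 2.5×2.11)×2.11 = 20.56 m²; P = b + 2y√(1+z²) = 4.47 + 2×2.11×2.693 = 15.83 m.
Hydraulic radius R = A/P = 20.56/15.83 = 1.299 m.
From Manning's equation, V = (1/n) R^(2/3) S^(1/2) = (1/0.03) × 1.299^(2/3) × 0.0018^(1/2) = 1.68 m/s.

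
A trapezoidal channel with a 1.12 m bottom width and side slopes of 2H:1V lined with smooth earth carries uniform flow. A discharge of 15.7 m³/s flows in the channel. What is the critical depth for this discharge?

y_c = 1.41 m

At critical depth, Q² T / (g A³) = 1, i.e. A³/T = Q²/g = 15.7²/9.81 = 25.13.
Trying y = 1.75 m: A³/T = 65.09 — over.
Trying y = 0.969 m: A³/T = 5.208 — short.
Trying y = 1.41 m: A³/T = 25.36 — matches.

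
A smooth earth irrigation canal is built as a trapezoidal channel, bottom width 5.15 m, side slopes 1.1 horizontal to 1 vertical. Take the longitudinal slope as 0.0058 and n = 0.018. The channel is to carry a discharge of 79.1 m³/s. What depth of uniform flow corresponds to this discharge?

Manning's equation rearranged: A R^(2/3) = nQ / (1·√S) = 0.018 × 79.1 / (√0.0058) = 18.7.
At y = 1.83 m: A R^(2/3) = 15.11 — too small.
At y = 2.24 m: A R^(2/3) = 21.79 — too large.
At y = 2.06 m: A R^(2/3) = 18.71 — ≈ 18.7.

y_n = 2.06 m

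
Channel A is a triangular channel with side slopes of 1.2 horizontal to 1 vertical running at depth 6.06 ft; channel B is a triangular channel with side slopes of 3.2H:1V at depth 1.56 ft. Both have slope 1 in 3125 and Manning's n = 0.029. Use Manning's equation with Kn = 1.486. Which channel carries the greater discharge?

Channel A: For a triangular section with side slope z = 1.2: A = zy² = 1.2×6.06² = 44.07 ft²; P = 2y√(1+z²) = 2×6.06×1.562 = 18.93 ft. Hydraulic radius R = A/P = 44.07/18.93 = 2.328 ft. Q_A = (1.486/0.029)·44.07·2.328^(2/3)·√0.00032 = 70.95 ft³/s.
Channel B: For a triangular section with side slope z = 3.2: A = zy² = 3.2×1.56² = 7.788 ft²; P = 2y√(1+z²) = 2×1.56×3.353 = 10.46 ft. Hydraulic radius R = A/P = 7.788/10.46 = 0.7445 ft. Q_B = (1.486/0.029)·7.788·0.7445^(2/3)·√0.00032 = 5.864 ft³/s.
Q_A = 70.95 ft³/s vs Q_B = 5.864 ft³/s, so channel A carries more.

channel A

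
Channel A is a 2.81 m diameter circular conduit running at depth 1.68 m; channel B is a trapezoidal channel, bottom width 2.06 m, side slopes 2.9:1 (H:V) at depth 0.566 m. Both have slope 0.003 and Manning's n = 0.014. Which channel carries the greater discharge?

channel A

Channel A: For a circular section of diameter D = 2.81 m at depth y = 1.68 m, the central angle is θ = 2 arccos(1 − 2y/D) = 3.536 rad. Then A = (D²/8)(θ − sin θ) = 3.869 m² and P = Dθ/2 = 4.968 m. Hydraulic radius R = A/P = 3.869/4.968 = 0.7788 m. Q_A = (1/0.014)·3.869·0.7788^(2/3)·√0.003 = 12.81 m³/s.
Channel B: With bottom width b = 2.06 m and side slope z = 2.9: A = (b + zy)y = (2.06 + 2.9×0.566)×0.566 = 2.095 m²; P = b + 2y√(1+z²) = 2.06 + 2×0.566×3.068 = 5.532 m. Hydraulic radius R = A/P = 2.095/5.532 = 0.3787 m. Q_B = (1/0.014)·2.095·0.3787^(2/3)·√0.003 = 4.29 m³/s.
Q_A = 12.81 m³/s vs Q_B = 4.29 m³/s, so channel A carries more.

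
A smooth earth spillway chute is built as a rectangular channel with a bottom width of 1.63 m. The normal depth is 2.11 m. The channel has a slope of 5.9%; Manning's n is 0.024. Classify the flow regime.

Flow area A = b·y = 1.63 × 2.11 = 3.439 m². Wetted perimeter P = b + 2y = 1.63 + 2×2.11 = 5.85 m.
Hydraulic radius R = A/P = 3.439/5.85 = 0.5879 m.
V = (1/n) R^(2/3) √S = (1/0.024) × 0.5879^(2/3) × √0.059 = 7.103 m/s. Hydraulic depth D_h = A/T = 3.439/1.63 = 2.11 m.
Froude number Fr = V/√(g·D_h) = 7.103/√(9.81×2.11) = 1.56, which is greater than 1, so the flow is supercritical.

supercritical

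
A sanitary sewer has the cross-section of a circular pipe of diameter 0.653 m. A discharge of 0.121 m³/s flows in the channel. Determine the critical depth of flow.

At critical depth, Q² T / (g A³) = 1, i.e. A³/T = Q²/g = 0.121²/9.81 = 0.001492.
Trying y = 0.276 m: A³/T = 0.00378 — too large.
Trying y = 0.164 m: A³/T = 0.0005053 — too small.
Trying y = 0.217 m: A³/T = 0.001498 — matches.

y_c = 0.217 m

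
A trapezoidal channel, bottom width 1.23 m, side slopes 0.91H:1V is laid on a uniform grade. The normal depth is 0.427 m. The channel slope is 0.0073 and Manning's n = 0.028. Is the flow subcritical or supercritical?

subcritical

With bottom width b = 1.23 m and side slope z = 0.91: A = (b + zy)y = (1.23 + 0.91×0.427)×0.427 = 0.6911 m²; P = b + 2y√(1+z²) = 1.23 + 2×0.427×1.352 = 2.385 m.
Hydraulic radius R = A/P = 0.6911/2.385 = 0.2898 m.
V = (1/n) R^(2/3) √S = (1/0.028) × 0.2898^(2/3) × √0.0073 = 1.336 m/s. Hydraulic depth D_h = A/T = 0.6911/2.007 = 0.3443 m.
Froude number Fr = V/√(g·D_h) = 1.336/√(9.81×0.3443) = 0.727, which is less than 1, so the flow is subcritical.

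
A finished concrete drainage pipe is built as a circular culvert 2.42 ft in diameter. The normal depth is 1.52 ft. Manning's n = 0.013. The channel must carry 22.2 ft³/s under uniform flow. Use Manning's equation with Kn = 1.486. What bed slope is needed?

For a circular section of diameter D = 2.42 ft at depth y = 1.52 ft, the central angle is θ = 2 arccos(1 − 2y/D) = 3.66 rad. Then A = (D²/8)(θ − sin θ) = 3.042 ft² and P = Dθ/2 = 4.428 ft.
Hydraulic radius R = A/P = 3.042/4.428 = 0.6869 ft.
From Manning's equation, S = [nQ / (1.486 A R^(2/3))]² = [0.013 × 22.2 / (1.486 × 3.042 × 0.6869^(2/3))]² = 0.00673.

S = 0.00673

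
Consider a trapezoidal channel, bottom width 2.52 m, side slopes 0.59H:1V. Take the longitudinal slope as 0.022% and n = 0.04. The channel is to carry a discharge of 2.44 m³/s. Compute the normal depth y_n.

y_n = 1.85 m

Manning's equation rearranged: A R^(2/3) = nQ / (1·√S) = 0.04 × 2.44 / (√0.00022) = 6.58.
At y = 1.3 m: A R^(2/3) = 3.594 — short.
At y = 2.21 m: A R^(2/3) = 9.029 — over.
At y = 1.85 m: A R^(2/3) = 6.593 — ≈ 6.58.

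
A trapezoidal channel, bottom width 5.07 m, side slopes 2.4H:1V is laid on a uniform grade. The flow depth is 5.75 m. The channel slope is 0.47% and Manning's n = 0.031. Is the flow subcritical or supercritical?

With bottom width b = 5.07 m and side slope z = 2.4: A = (b + zy)y = (5.07 + 2.4×5.75)×5.75 = 108.5 m²; P = b + 2y√(1+z²) = 5.07 + 2×5.75×2.6 = 34.97 m.
Hydraulic radius R = A/P = 108.5/34.97 = 3.103 m.
V = (1/n) R^(2/3) √S = (1/0.031) × 3.103^(2/3) × √0.0047 = 4.705 m/s. Hydraulic depth D_h = A/T = 108.5/32.67 = 3.321 m.
Froude number Fr = V/√(g·D_h) = 4.705/√(9.81×3.321) = 0.824, which is less than 1, so the flow is subcritical.

subcritical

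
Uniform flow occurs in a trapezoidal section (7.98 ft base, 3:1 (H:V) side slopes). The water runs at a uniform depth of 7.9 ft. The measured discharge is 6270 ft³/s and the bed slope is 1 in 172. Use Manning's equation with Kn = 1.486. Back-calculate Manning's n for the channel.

n = 0.012

With bottom width b = 7.98 ft and side slope z = 3: A = (b + zy)y = (7.98 + 3×7.9)×7.9 = 250.3 ft²; P = b + 2y√(1+z²) = 7.98 + 2×7.9×3.162 = 57.94 ft.
Hydraulic radius R = A/P = 250.3/57.94 = 4.319 ft.
Rearranging Manning's equation: n = (1.486/Q) A R^(2/3) S^(1/2) = (1.486/6270) × 250.3 × 4.319^(2/3) × √0.005814 = 0.012.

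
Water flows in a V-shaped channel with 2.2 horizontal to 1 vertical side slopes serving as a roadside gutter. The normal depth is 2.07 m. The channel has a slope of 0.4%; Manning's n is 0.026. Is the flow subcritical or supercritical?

subcritical

For a triangular section with side slope z = 2.2: A = zy² = 2.2×2.07² = 9.427 m²; P = 2y√(1+z²) = 2×2.07×2.417 = 10 m.
Hydraulic radius R = A/P = 9.427/10 = 0.9422 m.
V = (1/n) R^(2/3) √S = (1/0.026) × 0.9422^(2/3) × √0.004 = 2.338 m/s. Hydraulic depth D_h = A/T = 9.427/9.108 = 1.035 m.
Froude number Fr = V/√(g·D_h) = 2.338/√(9.81×1.035) = 0.734, which is less than 1, so the flow is subcritical.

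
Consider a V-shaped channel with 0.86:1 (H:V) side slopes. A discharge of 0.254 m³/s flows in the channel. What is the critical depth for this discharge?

y_c = 0.447 m

At critical depth, Q² T / (g A³) = 1, i.e. A³/T = Q²/g = 0.254²/9.81 = 0.006577.
Try y = 0.306 m: A³/T = 0.0009921 — low.
Try y = 0.447 m: A³/T = 0.006599 — matches.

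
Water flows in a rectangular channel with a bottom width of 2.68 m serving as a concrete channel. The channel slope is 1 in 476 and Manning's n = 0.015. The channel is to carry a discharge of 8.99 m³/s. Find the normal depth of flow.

y_n = 1.41 m

Manning's equation rearranged: A R^(2/3) = nQ / (1·√S) = 0.015 × 8.99 / (√0.002101) = 2.942.
Trying y = 1.68 m: A R^(2/3) = 3.702 — too large.
Trying y = 1.41 m: A R^(2/3) = 2.942 — ≈ 2.942.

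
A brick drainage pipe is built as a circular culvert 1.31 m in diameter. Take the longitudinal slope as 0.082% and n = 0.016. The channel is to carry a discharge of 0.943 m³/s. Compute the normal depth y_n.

Manning's equation rearranged: A R^(2/3) = nQ / (1·√S) = 0.016 × 0.943 / (√0.00082) = 0.5269.
At y = 0.761 m: A R^(2/3) = 0.4092 — low.
At y = 1.06 m: A R^(2/3) = 0.6329 — high.
At y = 0.905 m: A R^(2/3) = 0.5269 — matches.

y_n = 0.905 m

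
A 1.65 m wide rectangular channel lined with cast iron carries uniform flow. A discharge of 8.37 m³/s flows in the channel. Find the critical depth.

y_c = 1.38 m

For a rectangular channel, critical depth y_c = (q²/g)^(1/3) where q = Q/b = 8.37/1.65 = 5.073 m²/s.
So y_c = (5.073²/9.81)^(1/3) = 1.38 m.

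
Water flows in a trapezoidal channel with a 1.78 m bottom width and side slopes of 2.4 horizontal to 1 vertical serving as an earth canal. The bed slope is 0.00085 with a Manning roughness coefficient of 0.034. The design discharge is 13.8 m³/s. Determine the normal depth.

Manning's equation rearranged: A R^(2/3) = nQ / (1·√S) = 0.034 × 13.8 / (√0.00085) = 16.09.
Trying y = 1.49 m: A R^(2/3) = 7.091 — short.
Trying y = 2.57 m: A R^(2/3) = 24.94 — over.
Trying y = 2.13 m: A R^(2/3) = 16.04 — matches.

y_n = 2.13 m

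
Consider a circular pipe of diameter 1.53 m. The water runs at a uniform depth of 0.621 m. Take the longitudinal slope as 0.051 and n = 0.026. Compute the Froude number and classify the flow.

For a circular section of diameter D = 1.53 m at depth y = 0.621 m, the central angle is θ = 2 arccos(1 − 2y/D) = 2.763 rad. Then A = (D²/8)(θ − sin θ) = 0.7003 m² and P = Dθ/2 = 2.114 m.
Hydraulic radius R = A/P = 0.7003/2.114 = 0.3313 m.
V = (1/n) R^(2/3) √S = (1/0.026) × 0.3313^(2/3) × √0.051 = 4.159 m/s. Hydraulic depth D_h = A/T = 0.7003/1.503 = 0.466 m.
Froude number Fr = V/√(g·D_h) = 4.159/√(9.81×0.466) = 1.95, which is greater than 1, so the flow is supercritical.

supercritical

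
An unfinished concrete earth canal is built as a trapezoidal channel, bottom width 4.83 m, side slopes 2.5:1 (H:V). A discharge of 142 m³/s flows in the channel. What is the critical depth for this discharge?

At critical depth, Q² T / (g A³) = 1, i.e. A³/T = Q²/g = 142²/9.81 = 2055.
At y = 2.16 m: A³/T = 690.3 — too small.
At y = 3.5 m: A³/T = 4809 — too large.
At y = 2.84 m: A³/T = 2044 — matches.

y_c = 2.84 m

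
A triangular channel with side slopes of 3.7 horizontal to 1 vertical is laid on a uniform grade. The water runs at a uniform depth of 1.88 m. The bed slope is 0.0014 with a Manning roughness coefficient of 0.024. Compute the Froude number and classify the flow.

For a triangular section with side slope z = 3.7: A = zy² = 3.7×1.88² = 13.08 m²; P = 2y√(1+z²) = 2×1.88×3.833 = 14.41 m.
Hydraulic radius R = A/P = 13.08/14.41 = 0.9074 m.
V = (1/n) R^(2/3) √S = (1/0.024) × 0.9074^(2/3) × √0.0014 = 1.461 m/s. Hydraulic depth D_h = A/T = 13.08/13.91 = 0.94 m.
Froude number Fr = V/√(g·D_h) = 1.461/√(9.81×0.94) = 0.481, which is less than 1, so the flow is subcritical.

subcritical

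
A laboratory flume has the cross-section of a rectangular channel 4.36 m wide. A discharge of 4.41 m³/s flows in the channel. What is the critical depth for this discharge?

For a rectangular channel, critical depth y_c = (q²/g)^(1/3) where q = Q/b = 4.41/4.36 = 1.011 m²/s.
So y_c = (1.011²/9.81)^(1/3) = 0.471 m.

y_c = 0.471 m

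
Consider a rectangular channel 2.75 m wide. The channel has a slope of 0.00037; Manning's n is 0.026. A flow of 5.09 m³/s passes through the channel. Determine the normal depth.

y_n = 2.67 m

Manning's equation rearranged: A R^(2/3) = nQ / (1·√S) = 0.026 × 5.09 / (√0.00037) = 6.88.
At y = 1.86 m: A R^(2/3) = 4.373 — low.
At y = 3.06 m: A R^(2/3) = 8.125 — high.
At y = 2.67 m: A R^(2/3) = 6.883 — close enough.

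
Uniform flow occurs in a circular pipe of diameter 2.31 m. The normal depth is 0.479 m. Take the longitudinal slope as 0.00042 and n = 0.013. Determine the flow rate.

For a circular section of diameter D = 2.31 m at depth y = 0.479 m, the central angle is θ = 2 arccos(1 − 2y/D) = 1.891 rad. Then A = (D²/8)(θ − sin θ) = 0.6283 m² and P = Dθ/2 = 2.184 m.
Hydraulic radius R = A/P = 0.6283/2.184 = 0.2877 m.
Manning's equation: Q = (1/n) A R^(2/3) S^(1/2) = (1/0.013) × 0.6283 × 0.2877^(2/3) × 0.00042^(1/2) = 0.432 m³/s.

Q = 0.432 m³/s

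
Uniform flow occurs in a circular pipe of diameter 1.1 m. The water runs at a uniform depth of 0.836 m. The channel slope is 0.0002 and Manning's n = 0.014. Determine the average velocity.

V = 0.485 m/s

For a circular section of diameter D = 1.1 m at depth y = 0.836 m, the central angle is θ = 2 arccos(1 − 2y/D) = 4.235 rad. Then A = (D²/8)(θ − sin θ) = 0.7749 m² and P = Dθ/2 = 2.329 m.
Hydraulic radius R = A/P = 0.7749/2.329 = 0.3327 m.
From Manning's equation, V = (1/n) R^(2/3) S^(1/2) = (1/0.014) × 0.3327^(2/3) × 0.0002^(1/2) = 0.485 m/s.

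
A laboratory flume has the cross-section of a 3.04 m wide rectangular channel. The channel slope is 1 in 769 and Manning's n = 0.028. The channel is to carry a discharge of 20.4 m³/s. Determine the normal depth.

y_n = 4.74 m

Manning's equation rearranged: A R^(2/3) = nQ / (1·√S) = 0.028 × 20.4 / (√0.0013) = 15.84.
Try y = 4.22 m: A R^(2/3) = 13.81 — too small.
Try y = 5.47 m: A R^(2/3) = 18.67 — too large.
Try y = 4.74 m: A R^(2/3) = 15.83 — matches.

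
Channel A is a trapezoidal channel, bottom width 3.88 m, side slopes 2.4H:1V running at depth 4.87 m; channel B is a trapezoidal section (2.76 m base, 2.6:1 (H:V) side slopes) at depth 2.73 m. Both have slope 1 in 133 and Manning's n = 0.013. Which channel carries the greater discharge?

Channel A: With bottom width b = 3.88 m and side slope z = 2.4: A = (b + zy)y = (3.88 + 2.4×4.87)×4.87 = 75.82 m²; P = b + 2y√(1+z²) = 3.88 + 2×4.87×2.6 = 29.2 m. Hydraulic radius R = A/P = 75.82/29.2 = 2.596 m. Q_A = (1/0.013)·75.82·2.596^(2/3)·√0.007519 = 955.2 m³/s.
Channel B: With bottom width b = 2.76 m and side slope z = 2.6: A = (b + zy)y = (2.76 + 2.6×2.73)×2.73 = 26.91 m²; P = b + 2y√(1+z²) = 2.76 + 2×2.73×2.786 = 17.97 m. Hydraulic radius R = A/P = 26.91/17.97 = 1.498 m. Q_B = (1/0.013)·26.91·1.498^(2/3)·√0.007519 = 235 m³/s.
Q_A = 955.2 m³/s vs Q_B = 235 m³/s, so channel A carries more.

channel A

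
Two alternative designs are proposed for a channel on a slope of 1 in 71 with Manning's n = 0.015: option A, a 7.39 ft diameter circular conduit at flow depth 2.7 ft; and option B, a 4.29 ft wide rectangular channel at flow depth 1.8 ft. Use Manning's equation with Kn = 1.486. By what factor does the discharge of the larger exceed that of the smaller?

2.42

Channel A: For a circular section of diameter D = 7.39 ft at depth y = 2.7 ft, the central angle is θ = 2 arccos(1 − 2y/D) = 2.596 rad. Then A = (D²/8)(θ − sin θ) = 14.18 ft² and P = Dθ/2 = 9.593 ft. Hydraulic radius R = A/P = 14.18/9.593 = 1.478 ft. Q_A = (1.486/0.015)·14.18·1.478^(2/3)·√0.01408 = 216.4 ft³/s.
Channel B: Flow area A = b·y = 4.29 × 1.8 = 7.722 ft². Wetted perimeter P = b + 2y = 4.29 + 2×1.8 = 7.89 ft. Hydraulic radius R = A/P = 7.722/7.89 = 0.9787 ft. Q_B = (1.486/0.015)·7.722·0.9787^(2/3)·√0.01408 = 89.49 ft³/s.
The larger discharge is 216.4 ft³/s and the smaller is 89.49 ft³/s; the ratio is 2.42.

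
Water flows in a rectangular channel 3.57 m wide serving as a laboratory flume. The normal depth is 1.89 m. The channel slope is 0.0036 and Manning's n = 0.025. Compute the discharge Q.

Q = 15.3 m³/s

Flow area A = b·y = 3.57 × 1.89 = 6.747 m². Wetted perimeter P = b + 2y = 3.57 + 2×1.89 = 7.35 m.
Hydraulic radius R = A/P = 6.747/7.35 = 0.918 m.
Manning's equation: Q = (1/n) A R^(2/3) S^(1/2) = (1/0.025) × 6.747 × 0.918^(2/3) × 0.0036^(1/2) = 15.3 m³/s.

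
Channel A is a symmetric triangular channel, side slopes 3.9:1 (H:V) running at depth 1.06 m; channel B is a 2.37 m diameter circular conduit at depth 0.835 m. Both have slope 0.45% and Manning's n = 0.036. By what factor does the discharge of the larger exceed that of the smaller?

3.39

Channel A: For a triangular section with side slope z = 3.9: A = zy² = 3.9×1.06² = 4.382 m²; P = 2y√(1+z²) = 2×1.06×4.026 = 8.535 m. Hydraulic radius R = A/P = 4.382/8.535 = 0.5134 m. Q_A = (1/0.036)·4.382·0.5134^(2/3)·√0.0045 = 5.235 m³/s.
Channel B: For a circular section of diameter D = 2.37 m at depth y = 0.835 m, the central angle is θ = 2 arccos(1 − 2y/D) = 2.542 rad. Then A = (D²/8)(θ − sin θ) = 1.388 m² and P = Dθ/2 = 3.012 m. Hydraulic radius R = A/P = 1.388/3.012 = 0.461 m. Q_B = (1/0.036)·1.388·0.461^(2/3)·√0.0045 = 1.544 m³/s.
The larger discharge is 5.235 m³/s and the smaller is 1.544 m³/s; the ratio is 3.39.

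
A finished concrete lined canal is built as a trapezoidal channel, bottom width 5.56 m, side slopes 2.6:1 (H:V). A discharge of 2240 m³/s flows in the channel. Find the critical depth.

y_c = 9.86 m

At critical depth, Q² T / (g A³) = 1, i.e. A³/T = Q²/g = 2240²/9.81 = 511500.
At y = 11.3 m: A³/T = 956900 — too large.
At y = 6.98 m: A³/T = 108300 — too small.
At y = 9.86 m: A³/T = 512100 — matches.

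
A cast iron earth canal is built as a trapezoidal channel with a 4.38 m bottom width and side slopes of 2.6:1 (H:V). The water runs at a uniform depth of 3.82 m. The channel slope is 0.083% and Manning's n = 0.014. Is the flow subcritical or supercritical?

With bottom width b = 4.38 m and side slope z = 2.6: A = (b + zy)y = (4.38 + 2.6×3.82)×3.82 = 54.67 m²; P = b + 2y√(1+z²) = 4.38 + 2×3.82×2.786 = 25.66 m.
Hydraulic radius R = A/P = 54.67/25.66 = 2.13 m.
V = (1/n) R^(2/3) √S = (1/0.014) × 2.13^(2/3) × √0.00083 = 3.407 m/s. Hydraulic depth D_h = A/T = 54.67/24.24 = 2.255 m.
Froude number Fr = V/√(g·D_h) = 3.407/√(9.81×2.255) = 0.724, which is less than 1, so the flow is subcritical.

subcritical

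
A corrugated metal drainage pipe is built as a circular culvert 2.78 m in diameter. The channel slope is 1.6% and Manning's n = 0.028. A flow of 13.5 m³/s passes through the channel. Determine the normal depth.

y_n = 1.6 m

Manning's equation rearranged: A R^(2/3) = nQ / (1·√S) = 0.028 × 13.5 / (√0.016) = 2.988.
Try y = 1.83 m: A R^(2/3) = 3.668 — too large.
Try y = 1.21 m: A R^(2/3) = 1.87 — too small.
Try y = 1.6 m: A R^(2/3) = 2.999 — matches.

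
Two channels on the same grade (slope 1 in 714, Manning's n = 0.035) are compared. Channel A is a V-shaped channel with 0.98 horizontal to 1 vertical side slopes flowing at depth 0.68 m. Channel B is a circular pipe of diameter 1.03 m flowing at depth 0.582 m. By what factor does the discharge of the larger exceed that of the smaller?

Channel A: For a triangular section with side slope z = 0.98: A = zy² = 0.98×0.68² = 0.4532 m²; P = 2y√(1+z²) = 2×0.68×1.4 = 1.904 m. Hydraulic radius R = A/P = 0.4532/1.904 = 0.238 m. Q_A = (1/0.035)·0.4532·0.238^(2/3)·√0.001401 = 0.1861 m³/s.
Channel B: For a circular section of diameter D = 1.03 m at depth y = 0.582 m, the central angle is θ = 2 arccos(1 − 2y/D) = 3.403 rad. Then A = (D²/8)(θ − sin θ) = 0.4854 m² and P = Dθ/2 = 1.752 m. Hydraulic radius R = A/P = 0.4854/1.752 = 0.277 m. Q_B = (1/0.035)·0.4854·0.277^(2/3)·√0.001401 = 0.2206 m³/s.
The larger discharge is 0.2206 m³/s and the smaller is 0.1861 m³/s; the ratio is 1.19.

1.19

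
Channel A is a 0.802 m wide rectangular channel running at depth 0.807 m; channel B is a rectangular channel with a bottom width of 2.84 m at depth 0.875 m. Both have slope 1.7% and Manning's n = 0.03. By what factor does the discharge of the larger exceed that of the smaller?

6.14

Channel A: Flow area A = b·y = 0.802 × 0.807 = 0.6472 m². Wetted perimeter P = b + 2y = 0.802 + 2×0.807 = 2.416 m. Hydraulic radius R = A/P = 0.6472/2.416 = 0.2679 m. Q_A = (1/0.03)·0.6472·0.2679^(2/3)·√0.017 = 1.169 m³/s.
Channel B: Flow area A = b·y = 2.84 × 0.875 = 2.485 m². Wetted perimeter P = b + 2y = 2.84 + 2×0.875 = 4.59 m. Hydraulic radius R = A/P = 2.485/4.59 = 0.5414 m. Q_B = (1/0.03)·2.485·0.5414^(2/3)·√0.017 = 7.174 m³/s.
The larger discharge is 7.174 m³/s and the smaller is 1.169 m³/s; the ratio is 6.14.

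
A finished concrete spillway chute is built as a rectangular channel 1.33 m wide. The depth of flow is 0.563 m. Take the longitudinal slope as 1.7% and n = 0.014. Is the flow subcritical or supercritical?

Flow area A = b·y = 1.33 × 0.563 = 0.7488 m². Wetted perimeter P = b + 2y = 1.33 + 2×0.563 = 2.456 m.
Hydraulic radius R = A/P = 0.7488/2.456 = 0.3049 m.
V = (1/n) R^(2/3) √S = (1/0.014) × 0.3049^(2/3) × √0.017 = 4.219 m/s. Hydraulic depth D_h = A/T = 0.7488/1.33 = 0.563 m.
Froude number Fr = V/√(g·D_h) = 4.219/√(9.81×0.563) = 1.8, which is greater than 1, so the flow is supercritical.

supercritical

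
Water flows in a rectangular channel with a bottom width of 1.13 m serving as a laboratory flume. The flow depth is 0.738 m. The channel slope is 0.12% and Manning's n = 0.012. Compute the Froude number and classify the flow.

subcritical

Flow area A = b·y = 1.13 × 0.738 = 0.8339 m². Wetted perimeter P = b + 2y = 1.13 + 2×0.738 = 2.606 m.
Hydraulic radius R = A/P = 0.8339/2.606 = 0.32 m.
V = (1/n) R^(2/3) √S = (1/0.012) × 0.32^(2/3) × √0.0012 = 1.351 m/s. Hydraulic depth D_h = A/T = 0.8339/1.13 = 0.738 m.
Froude number Fr = V/√(g·D_h) = 1.351/√(9.81×0.738) = 0.502, which is less than 1, so the flow is subcritical.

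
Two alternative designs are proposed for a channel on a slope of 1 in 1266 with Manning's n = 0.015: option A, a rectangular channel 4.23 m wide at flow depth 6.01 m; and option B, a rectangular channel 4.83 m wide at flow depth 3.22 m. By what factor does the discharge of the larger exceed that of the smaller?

Channel A: Flow area A = b·y = 4.23 × 6.01 = 25.42 m². Wetted perimeter P = b + 2y = 4.23 + 2×6.01 = 16.25 m. Hydraulic radius R = A/P = 25.42/16.25 = 1.564 m. Q_A = (1/0.015)·25.42·1.564^(2/3)·√0.0007899 = 64.19 m³/s.
Channel B: Flow area A = b·y = 4.83 × 3.22 = 15.55 m². Wetted perimeter P = b + 2y = 4.83 + 2×3.22 = 11.27 m. Hydraulic radius R = A/P = 15.55/11.27 = 1.38 m. Q_B = (1/0.015)·15.55·1.38^(2/3)·√0.0007899 = 36.12 m³/s.
The larger discharge is 64.19 m³/s and the smaller is 36.12 m³/s; the ratio is 1.78.

1.78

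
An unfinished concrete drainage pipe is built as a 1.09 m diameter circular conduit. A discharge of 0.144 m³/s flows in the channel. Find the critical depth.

At critical depth, Q² T / (g A³) = 1, i.e. A³/T = Q²/g = 0.144²/9.81 = 0.002114.
Trying y = 0.262 m: A³/T = 0.005518 — too large.
Trying y = 0.144 m: A³/T = 0.0005265 — too small.
Trying y = 0.205 m: A³/T = 0.002113 — ≈ 0.002114.

y_c = 0.205 m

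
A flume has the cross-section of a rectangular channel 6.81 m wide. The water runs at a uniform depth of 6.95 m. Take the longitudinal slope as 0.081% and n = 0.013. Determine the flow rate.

Q = 180 m³/s

Flow area A = b·y = 6.81 × 6.95 = 47.33 m². Wetted perimeter P = b + 2y = 6.81 + 2×6.95 = 20.71 m.
Hydraulic radius R = A/P = 47.33/20.71 = 2.285 m.
Manning's equation: Q = (1/n) A R^(2/3) S^(1/2) = (1/0.013) × 47.33 × 2.285^(2/3) × 0.00081^(1/2) = 180 m³/s.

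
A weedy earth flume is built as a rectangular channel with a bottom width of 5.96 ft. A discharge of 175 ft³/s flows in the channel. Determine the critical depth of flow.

For a rectangular channel, critical depth y_c = (q²/g)^(1/3) where q = Q/b = 175/5.96 = 29.36 ft²/s.
So y_c = (29.36²/32.2)^(1/3) = 2.99 ft.

y_c = 2.99 ft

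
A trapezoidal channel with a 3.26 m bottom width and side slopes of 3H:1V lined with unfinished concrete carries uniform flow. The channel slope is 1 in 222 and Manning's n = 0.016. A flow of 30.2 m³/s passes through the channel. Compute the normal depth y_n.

Manning's equation rearranged: A R^(2/3) = nQ / (1·√S) = 0.016 × 30.2 / (√0.004505) = 7.2.
Try y = 1.49 m: A R^(2/3) = 10.8 — too large.
Try y = 0.843 m: A R^(2/3) = 3.347 — too small.
Try y = 1.23 m: A R^(2/3) = 7.209 — matches.

y_n = 1.23 m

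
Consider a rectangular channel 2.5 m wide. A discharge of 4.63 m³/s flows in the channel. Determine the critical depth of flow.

For a rectangular channel, critical depth y_c = (q²/g)^(1/3) where q = Q/b = 4.63/2.5 = 1.852 m²/s.
So y_c = (1.852²/9.81)^(1/3) = 0.704 m.

y_c = 0.704 m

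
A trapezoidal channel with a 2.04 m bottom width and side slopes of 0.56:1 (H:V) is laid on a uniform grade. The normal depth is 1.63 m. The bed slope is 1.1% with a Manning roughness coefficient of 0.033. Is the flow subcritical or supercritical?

subcritical

With bottom width b = 2.04 m and side slope z = 0.56: A = (b + zy)y = (2.04 + 0.56×1.63)×1.63 = 4.813 m²; P = b + 2y√(1+z²) = 2.04 + 2×1.63×1.146 = 5.776 m.
Hydraulic radius R = A/P = 4.813/5.776 = 0.8332 m.
V = (1/n) R^(2/3) √S = (1/0.033) × 0.8332^(2/3) × √0.011 = 2.814 m/s. Hydraulic depth D_h = A/T = 4.813/3.866 = 1.245 m.
Froude number Fr = V/√(g·D_h) = 2.814/√(9.81×1.245) = 0.805, which is less than 1, so the flow is subcritical.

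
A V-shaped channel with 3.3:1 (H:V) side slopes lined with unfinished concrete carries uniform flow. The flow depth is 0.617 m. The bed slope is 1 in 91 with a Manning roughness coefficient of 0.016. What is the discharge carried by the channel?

Q = 3.65 m³/s

For a triangular section with side slope z = 3.3: A = zy² = 3.3×0.617² = 1.256 m²; P = 2y√(1+z²) = 2×0.617×3.448 = 4.255 m.
Hydraulic radius R = A/P = 1.256/4.255 = 0.2952 m.
Manning's equation: Q = (1/n) A R^(2/3) S^(1/2) = (1/0.016) × 1.256 × 0.2952^(2/3) × 0.01099^(1/2) = 3.65 m³/s.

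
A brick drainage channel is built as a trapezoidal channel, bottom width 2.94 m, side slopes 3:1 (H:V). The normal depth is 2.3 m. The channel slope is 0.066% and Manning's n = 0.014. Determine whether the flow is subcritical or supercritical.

subcritical

With bottom width b = 2.94 m and side slope z = 3: A = (b + zy)y = (2.94 + 3×2.3)×2.3 = 22.63 m²; P = b + 2y√(1+z²) = 2.94 + 2×2.3×3.162 = 17.49 m.
Hydraulic radius R = A/P = 22.63/17.49 = 1.294 m.
V = (1/n) R^(2/3) √S = (1/0.014) × 1.294^(2/3) × √0.00066 = 2.179 m/s. Hydraulic depth D_h = A/T = 22.63/16.74 = 1.352 m.
Froude number Fr = V/√(g·D_h) = 2.179/√(9.81×1.352) = 0.598, which is less than 1, so the flow is subcritical.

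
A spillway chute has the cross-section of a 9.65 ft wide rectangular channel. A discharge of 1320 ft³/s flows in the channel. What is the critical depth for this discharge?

y_c = 8.34 ft

For a rectangular channel, critical depth y_c = (q²/g)^(1/3) where q = Q/b = 1320/9.65 = 136.8 ft²/s.
So y_c = (136.8²/32.2)^(1/3) = 8.34 ft.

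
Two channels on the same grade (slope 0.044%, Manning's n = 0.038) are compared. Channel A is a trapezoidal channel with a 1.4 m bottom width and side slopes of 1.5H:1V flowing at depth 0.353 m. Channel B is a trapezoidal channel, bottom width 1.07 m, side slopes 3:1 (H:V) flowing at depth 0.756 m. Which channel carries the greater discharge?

Channel A: With bottom width b = 1.4 m and side slope z = 1.5: A = (b + zy)y = (1.4 + 1.5×0.353)×0.353 = 0.6811 m²; P = b + 2y√(1+z²) = 1.4 + 2×0.353×1.803 = 2.673 m. Hydraulic radius R = A/P = 0.6811/2.673 = 0.2548 m. Q_A = (1/0.038)·0.6811·0.2548^(2/3)·√0.00044 = 0.1511 m³/s.
Channel B: With bottom width b = 1.07 m and side slope z = 3: A = (b + zy)y = (1.07 + 3×0.756)×0.756 = 2.524 m²; P = b + 2y√(1+z²) = 1.07 + 2×0.756×3.162 = 5.851 m. Hydraulic radius R = A/P = 2.524/5.851 = 0.4313 m. Q_B = (1/0.038)·2.524·0.4313^(2/3)·√0.00044 = 0.7952 m³/s.
Q_A = 0.1511 m³/s vs Q_B = 0.7952 m³/s, so channel B carries more.

channel B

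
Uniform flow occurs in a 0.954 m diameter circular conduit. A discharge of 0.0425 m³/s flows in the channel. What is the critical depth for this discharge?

y_c = 0.114 m

At critical depth, Q² T / (g A³) = 1, i.e. A³/T = Q²/g = 0.0425²/9.81 = 0.0001841.
At y = 0.139 m: A³/T = 0.0003978 — high.
At y = 0.0837 m: A³/T = 0.00005356 — low.
At y = 0.114 m: A³/T = 0.0001819 — close enough.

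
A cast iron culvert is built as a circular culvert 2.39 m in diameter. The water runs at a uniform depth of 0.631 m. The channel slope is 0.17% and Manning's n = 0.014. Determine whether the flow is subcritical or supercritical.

For a circular section of diameter D = 2.39 m at depth y = 0.631 m, the central angle is θ = 2 arccos(1 − 2y/D) = 2.159 rad. Then A = (D²/8)(θ − sin θ) = 0.947 m² and P = Dθ/2 = 2.579 m.
Hydraulic radius R = A/P = 0.947/2.579 = 0.3671 m.
V = (1/n) R^(2/3) √S = (1/0.014) × 0.3671^(2/3) × √0.0017 = 1.51 m/s. Hydraulic depth D_h = A/T = 0.947/2.107 = 0.4495 m.
Froude number Fr = V/√(g·D_h) = 1.51/√(9.81×0.4495) = 0.719, which is less than 1, so the flow is subcritical.

subcritical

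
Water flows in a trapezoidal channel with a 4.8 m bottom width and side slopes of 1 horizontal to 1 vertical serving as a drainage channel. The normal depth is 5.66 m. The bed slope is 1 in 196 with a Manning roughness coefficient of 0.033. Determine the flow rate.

With bottom width b = 4.8 m and side slope z = 1: A = (b + zy)y = (4.8 + 1×5.66)×5.66 = 59.2 m²; P = b + 2y√(1+z²) = 4.8 + 2×5.66×1.414 = 20.81 m.
Hydraulic radius R = A/P = 59.2/20.81 = 2.845 m.
Manning's equation: Q = (1/n) A R^(2/3) S^(1/2) = (1/0.033) × 59.2 × 2.845^(2/3) × 0.005102^(1/2) = 257 m³/s.

Q = 257 m³/s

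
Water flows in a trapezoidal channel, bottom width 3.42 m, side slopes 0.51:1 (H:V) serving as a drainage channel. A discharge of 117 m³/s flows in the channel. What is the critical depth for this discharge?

y_c = 4.01 m

At critical depth, Q² T / (g A³) = 1, i.e. A³/T = Q²/g = 117²/9.81 = 1395.
Trying y = 3.26 m: A³/T = 674.4 — too small.
Trying y = 4.35 m: A³/T = 1878 — too large.
Trying y = 4.01 m: A³/T = 1401 — matches.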